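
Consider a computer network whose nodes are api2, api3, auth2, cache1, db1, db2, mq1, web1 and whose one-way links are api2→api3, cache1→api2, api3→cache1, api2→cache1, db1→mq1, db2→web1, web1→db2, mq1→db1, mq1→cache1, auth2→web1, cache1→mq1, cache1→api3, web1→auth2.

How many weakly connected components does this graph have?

From api2: component {api2, api3, cache1, db1, mq1}.
From auth2: component {auth2, db2, web1}.
That's 2 components.

2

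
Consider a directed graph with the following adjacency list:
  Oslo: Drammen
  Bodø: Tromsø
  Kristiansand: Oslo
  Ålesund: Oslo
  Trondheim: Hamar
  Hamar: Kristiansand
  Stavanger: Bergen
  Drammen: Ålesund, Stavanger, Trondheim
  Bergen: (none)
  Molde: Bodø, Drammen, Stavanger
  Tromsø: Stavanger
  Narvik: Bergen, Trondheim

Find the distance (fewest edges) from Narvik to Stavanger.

Distance 0: Narvik.
Distance 1: Bergen, Trondheim.
Distance 2: Hamar.
Distance 3: Kristiansand.
Distance 4: Oslo.
Distance 5: Drammen.
Distance 6: Ålesund, Stavanger — contains Stavanger.

6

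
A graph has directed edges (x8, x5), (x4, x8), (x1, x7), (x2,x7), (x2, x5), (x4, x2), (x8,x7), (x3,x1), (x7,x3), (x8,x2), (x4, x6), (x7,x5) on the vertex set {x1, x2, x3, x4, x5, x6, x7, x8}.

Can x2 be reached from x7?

No

Explore from x7.
Distance 1: reach x3, x5.
Distance 2: reach x1.
The search from x7 is exhausted; no directed path reaches x2.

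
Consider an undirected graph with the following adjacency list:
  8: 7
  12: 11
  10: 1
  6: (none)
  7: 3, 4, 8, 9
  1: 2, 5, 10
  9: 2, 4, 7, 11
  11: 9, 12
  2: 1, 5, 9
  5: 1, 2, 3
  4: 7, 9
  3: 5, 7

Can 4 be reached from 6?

No

6 has no edges, so nothing is reachable from it.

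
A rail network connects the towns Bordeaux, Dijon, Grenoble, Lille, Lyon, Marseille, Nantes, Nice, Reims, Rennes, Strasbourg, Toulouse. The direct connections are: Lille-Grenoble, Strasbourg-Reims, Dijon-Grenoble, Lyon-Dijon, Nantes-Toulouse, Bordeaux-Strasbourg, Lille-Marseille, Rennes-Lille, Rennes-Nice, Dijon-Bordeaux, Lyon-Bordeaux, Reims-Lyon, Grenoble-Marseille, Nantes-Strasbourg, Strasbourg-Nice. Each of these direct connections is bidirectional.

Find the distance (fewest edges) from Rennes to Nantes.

3

Distance 0: Rennes.
Distance 1: Lille, Nice.
Distance 2: Grenoble, Marseille, Strasbourg.
Distance 3: Bordeaux, Dijon, Nantes, Reims — contains Nantes.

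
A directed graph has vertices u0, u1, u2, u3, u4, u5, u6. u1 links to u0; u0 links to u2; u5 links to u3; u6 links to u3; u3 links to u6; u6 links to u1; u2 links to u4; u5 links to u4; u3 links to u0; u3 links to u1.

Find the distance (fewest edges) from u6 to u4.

4

Distance 0: u6.
Distance 1: u1, u3.
Distance 2: u0.
Distance 3: u2.
Distance 4: u4 — contains u4.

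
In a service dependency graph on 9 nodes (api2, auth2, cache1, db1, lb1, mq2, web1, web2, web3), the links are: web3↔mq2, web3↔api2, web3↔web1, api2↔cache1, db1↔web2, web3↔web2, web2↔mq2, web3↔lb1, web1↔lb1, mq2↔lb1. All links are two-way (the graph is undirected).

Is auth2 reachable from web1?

No

Explore from web1.
Distance 1: reach lb1, web3.
Distance 2: reach api2, mq2, web2.
Distance 3: reach cache1, db1.
The search is exhausted without reaching auth2; it lies in a different component.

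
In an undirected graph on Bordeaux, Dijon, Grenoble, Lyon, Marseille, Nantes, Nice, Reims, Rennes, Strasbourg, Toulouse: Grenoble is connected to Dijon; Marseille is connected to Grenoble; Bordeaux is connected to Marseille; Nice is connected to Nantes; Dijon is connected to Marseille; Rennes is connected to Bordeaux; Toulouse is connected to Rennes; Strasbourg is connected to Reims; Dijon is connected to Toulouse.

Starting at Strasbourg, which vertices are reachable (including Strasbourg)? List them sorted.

Start at Strasbourg.
Its neighbours: Reims.
Nothing further is reachable.

Reims, Strasbourg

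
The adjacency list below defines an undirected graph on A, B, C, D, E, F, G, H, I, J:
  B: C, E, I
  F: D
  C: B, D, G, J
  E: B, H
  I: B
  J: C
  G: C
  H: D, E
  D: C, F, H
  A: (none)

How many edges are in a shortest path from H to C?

Distance 0: H.
Distance 1: D, E.
Distance 2: B, C, F — contains C.

2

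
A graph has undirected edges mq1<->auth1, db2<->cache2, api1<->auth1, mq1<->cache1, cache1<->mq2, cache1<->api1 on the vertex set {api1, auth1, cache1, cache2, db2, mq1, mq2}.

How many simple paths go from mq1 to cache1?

2

mq1–auth1–api1–cache1
mq1–cache1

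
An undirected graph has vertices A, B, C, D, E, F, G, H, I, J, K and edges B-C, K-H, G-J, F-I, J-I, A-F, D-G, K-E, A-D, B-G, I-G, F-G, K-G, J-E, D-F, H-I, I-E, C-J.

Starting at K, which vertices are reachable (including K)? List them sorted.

Start at K.
Its neighbours: E, G, H.
Then their neighbours: B, D, F, I, J.
Then next layer: A, C.
Every vertex is now reached.

A, B, C, D, E, F, G, H, I, J, K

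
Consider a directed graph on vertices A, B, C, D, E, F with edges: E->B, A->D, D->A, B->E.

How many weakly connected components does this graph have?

From A: component {A, D}.
From B: component {B, E}.
From C: component {C}.
From F: component {F}.
That's 4 components.

4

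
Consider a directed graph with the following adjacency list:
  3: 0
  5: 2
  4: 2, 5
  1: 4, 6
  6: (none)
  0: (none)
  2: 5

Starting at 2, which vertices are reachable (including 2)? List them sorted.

Start at 2.
Its neighbours: 5.
Nothing further is reachable.

2, 5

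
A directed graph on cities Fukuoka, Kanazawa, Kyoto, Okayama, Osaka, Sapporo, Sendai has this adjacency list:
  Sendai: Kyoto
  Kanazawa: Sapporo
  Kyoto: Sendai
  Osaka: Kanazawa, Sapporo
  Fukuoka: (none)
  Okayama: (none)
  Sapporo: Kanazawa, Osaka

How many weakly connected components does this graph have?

4

From Fukuoka: component {Fukuoka}.
From Kanazawa: component {Kanazawa, Osaka, Sapporo}.
From Kyoto: component {Kyoto, Sendai}.
From Okayama: component {Okayama}.
That's 4 components.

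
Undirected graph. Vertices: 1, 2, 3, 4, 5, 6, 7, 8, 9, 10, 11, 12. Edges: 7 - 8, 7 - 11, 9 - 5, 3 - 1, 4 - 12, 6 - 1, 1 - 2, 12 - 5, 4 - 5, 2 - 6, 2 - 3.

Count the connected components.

4

From 1: component {1, 2, 3, 6}.
From 4: component {4, 5, 9, 12}.
From 7: component {7, 8, 11}.
From 10: component {10}.
That's 4 components.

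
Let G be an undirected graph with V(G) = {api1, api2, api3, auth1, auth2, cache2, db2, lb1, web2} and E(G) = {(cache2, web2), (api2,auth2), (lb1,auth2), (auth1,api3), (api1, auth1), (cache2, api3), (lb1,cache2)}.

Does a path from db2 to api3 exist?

No

db2 has no edges, so nothing is reachable from it.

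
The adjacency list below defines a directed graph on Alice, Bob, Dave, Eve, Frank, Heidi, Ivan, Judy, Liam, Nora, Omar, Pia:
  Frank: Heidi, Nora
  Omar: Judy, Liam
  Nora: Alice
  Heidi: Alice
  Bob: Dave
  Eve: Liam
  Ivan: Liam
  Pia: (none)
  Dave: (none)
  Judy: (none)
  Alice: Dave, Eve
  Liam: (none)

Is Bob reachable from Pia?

No

Pia has no outgoing edges, so nothing is reachable from it.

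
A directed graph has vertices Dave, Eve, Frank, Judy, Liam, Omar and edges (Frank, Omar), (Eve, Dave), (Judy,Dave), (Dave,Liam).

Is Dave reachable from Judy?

Explore from Judy.
Distance 1: reach Dave.
Found Dave.

Yes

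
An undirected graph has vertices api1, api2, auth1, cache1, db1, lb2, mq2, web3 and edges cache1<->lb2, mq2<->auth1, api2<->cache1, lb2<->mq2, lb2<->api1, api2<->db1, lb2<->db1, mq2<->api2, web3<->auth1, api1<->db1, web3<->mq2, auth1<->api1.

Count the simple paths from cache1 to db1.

14

cache1–api2–db1
cache1–api2–mq2–auth1–api1–db1
cache1–api2–mq2–auth1–api1–lb2–db1
cache1–api2–mq2–lb2–api1–db1
cache1–api2–mq2–lb2–db1
cache1–api2–mq2–web3–auth1–api1–db1
cache1–api2–mq2–web3–auth1–api1–lb2–db1
cache1–lb2–api1–auth1–mq2–api2–db1
cache1–lb2–api1–auth1–web3–mq2–api2–db1
cache1–lb2–api1–db1
cache1–lb2–db1
cache1–lb2–mq2–api2–db1
cache1–lb2–mq2–auth1–api1–db1
cache1–lb2–mq2–web3–auth1–api1–db1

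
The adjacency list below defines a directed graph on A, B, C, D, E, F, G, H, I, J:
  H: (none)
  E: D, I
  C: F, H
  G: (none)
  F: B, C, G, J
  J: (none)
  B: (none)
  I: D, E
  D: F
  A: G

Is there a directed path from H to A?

H has no outgoing edges, so nothing is reachable from it.

No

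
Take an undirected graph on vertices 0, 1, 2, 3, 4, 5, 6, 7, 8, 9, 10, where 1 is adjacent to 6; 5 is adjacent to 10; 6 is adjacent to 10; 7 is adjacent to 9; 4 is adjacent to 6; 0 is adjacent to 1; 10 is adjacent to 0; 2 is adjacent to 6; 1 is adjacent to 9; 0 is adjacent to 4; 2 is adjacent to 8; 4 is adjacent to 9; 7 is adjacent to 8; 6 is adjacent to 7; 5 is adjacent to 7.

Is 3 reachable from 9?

No

Explore from 9.
Distance 1: reach 1, 4, 7.
Distance 2: reach 0, 5, 6, 8.
Distance 3: reach 2, 10.
The search is exhausted without reaching 3; it lies in a different component.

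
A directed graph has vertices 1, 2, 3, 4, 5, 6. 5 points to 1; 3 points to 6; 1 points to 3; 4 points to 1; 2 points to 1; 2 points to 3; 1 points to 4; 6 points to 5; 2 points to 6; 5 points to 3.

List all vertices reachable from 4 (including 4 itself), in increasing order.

1, 3, 4, 5, 6

Start at 4.
Its neighbours: 1.
Then their neighbours: 3.
Then next layer: 6.
Then next layer: 5.
Nothing further is reachable.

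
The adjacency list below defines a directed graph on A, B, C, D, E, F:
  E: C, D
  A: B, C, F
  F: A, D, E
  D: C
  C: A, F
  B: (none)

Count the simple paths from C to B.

C→A→B
C→F→A→B

2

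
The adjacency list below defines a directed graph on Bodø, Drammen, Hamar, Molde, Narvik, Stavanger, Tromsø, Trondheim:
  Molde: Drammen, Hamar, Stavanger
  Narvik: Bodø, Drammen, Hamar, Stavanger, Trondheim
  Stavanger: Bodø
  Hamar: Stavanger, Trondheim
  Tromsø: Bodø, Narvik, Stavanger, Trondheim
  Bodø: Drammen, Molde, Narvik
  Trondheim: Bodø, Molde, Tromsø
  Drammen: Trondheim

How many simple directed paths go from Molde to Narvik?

12

Molde→Drammen→Trondheim→Bodø→Narvik
Molde→Drammen→Trondheim→Tromsø→Bodø→Narvik
Molde→Drammen→Trondheim→Tromsø→Narvik
Molde→Drammen→Trondheim→Tromsø→Stavanger→Bodø→Narvik
Molde→Hamar→Stavanger→Bodø→Drammen→Trondheim→Tromsø→Narvik
Molde→Hamar→Stavanger→Bodø→Narvik
Molde→Hamar→Trondheim→Bodø→Narvik
Molde→Hamar→Trondheim→Tromsø→Bodø→Narvik
Molde→Hamar→Trondheim→Tromsø→Narvik
Molde→Hamar→Trondheim→Tromsø→Stavanger→Bodø→Narvik
Molde→Stavanger→Bodø→Drammen→Trondheim→Tromsø→Narvik
Molde→Stavanger→Bodø→Narvik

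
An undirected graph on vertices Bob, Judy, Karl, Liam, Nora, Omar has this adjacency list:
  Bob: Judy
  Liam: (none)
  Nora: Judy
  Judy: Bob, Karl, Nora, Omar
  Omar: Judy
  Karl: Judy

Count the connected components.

2

From Bob: component {Bob, Judy, Karl, Nora, Omar}.
From Liam: component {Liam}.
That's 2 components.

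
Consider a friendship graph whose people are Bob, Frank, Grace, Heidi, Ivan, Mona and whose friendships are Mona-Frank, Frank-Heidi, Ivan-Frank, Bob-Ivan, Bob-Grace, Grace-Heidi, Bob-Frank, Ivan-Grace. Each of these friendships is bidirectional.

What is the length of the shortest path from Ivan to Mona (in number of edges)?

2

Distance 0: Ivan.
Distance 1: Bob, Frank, Grace.
Distance 2: Heidi, Mona — contains Mona.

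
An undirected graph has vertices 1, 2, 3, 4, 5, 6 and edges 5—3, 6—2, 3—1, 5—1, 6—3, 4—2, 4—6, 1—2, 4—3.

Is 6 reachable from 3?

Yes

Explore from 3.
Distance 1: reach 1, 4, 5, 6.
Found 6.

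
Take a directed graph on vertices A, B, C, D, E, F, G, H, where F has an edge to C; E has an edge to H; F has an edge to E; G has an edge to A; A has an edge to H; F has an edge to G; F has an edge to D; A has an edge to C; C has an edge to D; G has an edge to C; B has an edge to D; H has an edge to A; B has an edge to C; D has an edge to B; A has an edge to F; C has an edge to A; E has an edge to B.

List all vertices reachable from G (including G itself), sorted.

Start at G.
Its neighbours: A, C.
Then their neighbours: D, F, H.
Then next layer: B, E.
Every vertex is now reached.

A, B, C, D, E, F, G, H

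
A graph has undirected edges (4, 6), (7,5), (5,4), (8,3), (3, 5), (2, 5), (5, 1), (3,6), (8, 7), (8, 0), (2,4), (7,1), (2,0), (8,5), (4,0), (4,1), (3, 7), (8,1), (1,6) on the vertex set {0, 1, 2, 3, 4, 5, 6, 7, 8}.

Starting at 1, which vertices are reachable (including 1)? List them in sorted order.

Start at 1.
Its neighbours: 4, 5, 6, 7, 8.
Then their neighbours: 0, 2, 3.
Every vertex is now reached.

0, 1, 2, 3, 4, 5, 6, 7, 8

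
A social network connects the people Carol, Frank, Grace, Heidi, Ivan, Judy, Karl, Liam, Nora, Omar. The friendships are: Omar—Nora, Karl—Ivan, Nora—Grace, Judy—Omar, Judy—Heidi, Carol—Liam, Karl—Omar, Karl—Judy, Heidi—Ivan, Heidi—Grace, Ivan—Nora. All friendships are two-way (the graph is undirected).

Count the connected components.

3

From Carol: component {Carol, Liam}.
From Frank: component {Frank}.
From Grace: component {Grace, Heidi, Ivan, Judy, Karl, Nora, Omar}.
That's 3 components.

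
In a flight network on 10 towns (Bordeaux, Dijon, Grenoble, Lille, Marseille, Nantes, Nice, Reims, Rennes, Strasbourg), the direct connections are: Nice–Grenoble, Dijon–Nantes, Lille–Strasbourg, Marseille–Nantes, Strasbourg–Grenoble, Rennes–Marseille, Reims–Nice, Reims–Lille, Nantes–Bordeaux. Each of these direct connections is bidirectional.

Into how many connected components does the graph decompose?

From Bordeaux: component {Bordeaux, Dijon, Marseille, Nantes, Rennes}.
From Grenoble: component {Grenoble, Lille, Nice, Reims, Strasbourg}.
That's 2 components.

2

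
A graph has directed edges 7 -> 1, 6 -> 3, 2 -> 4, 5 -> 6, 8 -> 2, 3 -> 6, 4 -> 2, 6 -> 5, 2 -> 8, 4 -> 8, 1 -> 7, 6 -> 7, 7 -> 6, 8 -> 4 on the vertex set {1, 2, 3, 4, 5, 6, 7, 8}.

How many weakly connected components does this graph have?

2

From 1: component {1, 3, 5, 6, 7}.
From 2: component {2, 4, 8}.
That's 2 components.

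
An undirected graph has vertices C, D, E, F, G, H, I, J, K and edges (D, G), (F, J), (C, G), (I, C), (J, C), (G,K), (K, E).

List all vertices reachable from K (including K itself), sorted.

Start at K.
Its neighbours: E, G.
Then their neighbours: C, D.
Then next layer: I, J.
Then next layer: F.
Nothing further is reachable.

C, D, E, F, G, I, J, K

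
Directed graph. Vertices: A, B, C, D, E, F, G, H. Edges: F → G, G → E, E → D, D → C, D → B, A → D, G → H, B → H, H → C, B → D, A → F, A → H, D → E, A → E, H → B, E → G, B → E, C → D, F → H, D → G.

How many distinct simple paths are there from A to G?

20

A→D→B→E→G
A→D→E→G
A→D→G
A→E→D→G
A→E→G
A→F→G
A→F→H→B→D→E→G
A→F→H→B→D→G
... and 12 more.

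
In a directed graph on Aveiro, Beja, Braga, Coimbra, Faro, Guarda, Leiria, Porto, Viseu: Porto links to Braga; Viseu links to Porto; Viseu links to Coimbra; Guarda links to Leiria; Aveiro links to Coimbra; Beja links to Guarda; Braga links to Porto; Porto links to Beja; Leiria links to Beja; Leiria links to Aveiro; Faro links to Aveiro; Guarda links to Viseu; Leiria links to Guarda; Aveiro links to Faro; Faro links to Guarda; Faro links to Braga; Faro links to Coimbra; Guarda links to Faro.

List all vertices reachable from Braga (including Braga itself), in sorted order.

Aveiro, Beja, Braga, Coimbra, Faro, Guarda, Leiria, Porto, Viseu

Start at Braga.
Its neighbours: Porto.
Then their neighbours: Beja.
Then next layer: Guarda.
Then next layer: Faro, Leiria, Viseu.
Then next layer: Aveiro, Coimbra.
Every vertex is now reached.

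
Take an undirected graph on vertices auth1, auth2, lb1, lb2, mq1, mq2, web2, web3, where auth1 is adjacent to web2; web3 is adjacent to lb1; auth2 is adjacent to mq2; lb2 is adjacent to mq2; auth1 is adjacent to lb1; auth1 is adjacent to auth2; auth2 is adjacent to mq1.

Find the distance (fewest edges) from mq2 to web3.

4

Distance 0: mq2.
Distance 1: auth2, lb2.
Distance 2: auth1, mq1.
Distance 3: lb1, web2.
Distance 4: web3 — contains web3.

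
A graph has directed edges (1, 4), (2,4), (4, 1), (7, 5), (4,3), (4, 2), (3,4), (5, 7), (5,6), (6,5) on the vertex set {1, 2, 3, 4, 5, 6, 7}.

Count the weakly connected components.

From 1: component {1, 2, 3, 4}.
From 5: component {5, 6, 7}.
That's 2 components.

2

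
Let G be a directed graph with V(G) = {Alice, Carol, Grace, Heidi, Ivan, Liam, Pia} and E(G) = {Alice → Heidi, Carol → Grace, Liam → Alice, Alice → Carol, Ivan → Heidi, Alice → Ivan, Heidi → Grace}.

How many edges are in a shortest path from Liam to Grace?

Distance 0: Liam.
Distance 1: Alice.
Distance 2: Carol, Heidi, Ivan.
Distance 3: Grace — contains Grace.

3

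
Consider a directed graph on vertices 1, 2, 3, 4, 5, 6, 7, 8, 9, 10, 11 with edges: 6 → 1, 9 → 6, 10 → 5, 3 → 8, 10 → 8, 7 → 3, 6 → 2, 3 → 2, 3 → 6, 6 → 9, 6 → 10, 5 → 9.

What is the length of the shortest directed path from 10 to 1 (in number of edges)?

4

Distance 0: 10.
Distance 1: 5, 8.
Distance 2: 9.
Distance 3: 6.
Distance 4: 1, 2 — contains 1.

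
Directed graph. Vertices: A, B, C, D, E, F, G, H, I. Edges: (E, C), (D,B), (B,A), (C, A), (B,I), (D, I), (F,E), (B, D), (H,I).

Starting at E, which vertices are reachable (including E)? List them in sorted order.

A, C, E

Start at E.
Its neighbours: C.
Then their neighbours: A.
Nothing further is reachable.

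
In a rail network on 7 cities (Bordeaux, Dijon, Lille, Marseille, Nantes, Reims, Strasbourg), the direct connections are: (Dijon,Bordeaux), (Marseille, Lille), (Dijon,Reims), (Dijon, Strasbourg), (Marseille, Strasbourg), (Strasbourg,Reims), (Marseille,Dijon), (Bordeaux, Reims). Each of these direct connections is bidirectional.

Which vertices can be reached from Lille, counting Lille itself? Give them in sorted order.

Bordeaux, Dijon, Lille, Marseille, Reims, Strasbourg

Start at Lille.
Its neighbours: Marseille.
Then their neighbours: Dijon, Strasbourg.
Then next layer: Bordeaux, Reims.
Nothing further is reachable.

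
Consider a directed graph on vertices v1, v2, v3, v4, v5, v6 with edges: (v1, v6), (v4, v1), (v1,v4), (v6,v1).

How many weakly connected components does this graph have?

4

From v1: component {v1, v4, v6}.
From v2: component {v2}.
From v3: component {v3}.
From v5: component {v5}.
That's 4 components.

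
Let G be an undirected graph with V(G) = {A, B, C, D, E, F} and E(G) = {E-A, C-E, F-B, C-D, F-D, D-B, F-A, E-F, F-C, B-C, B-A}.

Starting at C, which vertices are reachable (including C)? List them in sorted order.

Start at C.
Its neighbours: B, D, E, F.
Then their neighbours: A.
Every vertex is now reached.

A, B, C, D, E, F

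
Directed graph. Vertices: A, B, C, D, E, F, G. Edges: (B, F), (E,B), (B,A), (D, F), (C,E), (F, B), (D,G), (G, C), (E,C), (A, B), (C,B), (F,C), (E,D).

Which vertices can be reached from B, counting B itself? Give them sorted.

Start at B.
Its neighbours: A, F.
Then their neighbours: C.
Then next layer: E.
Then next layer: D.
Then next layer: G.
Every vertex is now reached.

A, B, C, D, E, F, G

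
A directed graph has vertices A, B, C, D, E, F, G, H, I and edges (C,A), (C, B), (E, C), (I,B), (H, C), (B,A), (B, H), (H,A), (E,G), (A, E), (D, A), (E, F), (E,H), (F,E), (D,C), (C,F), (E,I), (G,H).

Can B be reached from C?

Explore from C.
Distance 1: reach A, B, F.
Found B.

Yes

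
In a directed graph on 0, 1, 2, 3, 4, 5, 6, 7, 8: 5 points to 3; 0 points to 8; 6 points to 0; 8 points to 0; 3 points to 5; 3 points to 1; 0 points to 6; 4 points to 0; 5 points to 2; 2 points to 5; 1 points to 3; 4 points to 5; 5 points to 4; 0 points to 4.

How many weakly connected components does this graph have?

2

From 0: component {0, 1, 2, 3, 4, 5, 6, 8}.
From 7: component {7}.
That's 2 components.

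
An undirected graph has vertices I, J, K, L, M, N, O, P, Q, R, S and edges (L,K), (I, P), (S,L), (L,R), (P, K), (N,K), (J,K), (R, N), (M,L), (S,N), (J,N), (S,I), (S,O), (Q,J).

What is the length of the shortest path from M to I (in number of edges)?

3

Distance 0: M.
Distance 1: L.
Distance 2: K, R, S.
Distance 3: I, J, N, O, P — contains I.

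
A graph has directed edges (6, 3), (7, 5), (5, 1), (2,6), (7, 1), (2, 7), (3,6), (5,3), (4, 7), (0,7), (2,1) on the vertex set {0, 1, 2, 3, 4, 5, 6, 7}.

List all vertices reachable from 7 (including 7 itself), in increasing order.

1, 3, 5, 6, 7

Start at 7.
Its neighbours: 1, 5.
Then their neighbours: 3.
Then next layer: 6.
Nothing further is reachable.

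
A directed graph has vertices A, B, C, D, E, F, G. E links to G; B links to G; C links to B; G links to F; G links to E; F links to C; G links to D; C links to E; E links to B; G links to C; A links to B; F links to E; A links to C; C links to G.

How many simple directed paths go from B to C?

2

B→G→C
B→G→F→C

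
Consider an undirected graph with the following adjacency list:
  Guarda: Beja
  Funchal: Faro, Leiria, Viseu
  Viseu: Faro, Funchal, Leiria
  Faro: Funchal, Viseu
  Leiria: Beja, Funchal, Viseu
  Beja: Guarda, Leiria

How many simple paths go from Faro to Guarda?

Faro–Funchal–Leiria–Beja–Guarda
Faro–Funchal–Viseu–Leiria–Beja–Guarda
Faro–Viseu–Funchal–Leiria–Beja–Guarda
Faro–Viseu–Leiria–Beja–Guarda

4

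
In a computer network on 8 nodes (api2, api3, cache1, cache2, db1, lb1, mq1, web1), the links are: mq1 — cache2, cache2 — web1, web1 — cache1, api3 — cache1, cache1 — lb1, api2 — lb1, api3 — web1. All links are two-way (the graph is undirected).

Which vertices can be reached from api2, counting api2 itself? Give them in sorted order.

api2, api3, cache1, cache2, lb1, mq1, web1

Start at api2.
Its neighbours: lb1.
Then their neighbours: cache1.
Then next layer: api3, web1.
Then next layer: cache2.
Then next layer: mq1.
Nothing further is reachable.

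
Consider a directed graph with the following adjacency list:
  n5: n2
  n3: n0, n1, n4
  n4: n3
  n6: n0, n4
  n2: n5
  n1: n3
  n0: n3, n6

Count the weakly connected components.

2

From n0: component {n0, n1, n3, n4, n6}.
From n2: component {n2, n5}.
That's 2 components.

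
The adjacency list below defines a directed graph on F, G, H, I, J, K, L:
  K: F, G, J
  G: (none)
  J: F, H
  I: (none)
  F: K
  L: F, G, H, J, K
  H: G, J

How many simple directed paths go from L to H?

L→F→K→J→H
L→H
L→J→H
L→K→J→H

4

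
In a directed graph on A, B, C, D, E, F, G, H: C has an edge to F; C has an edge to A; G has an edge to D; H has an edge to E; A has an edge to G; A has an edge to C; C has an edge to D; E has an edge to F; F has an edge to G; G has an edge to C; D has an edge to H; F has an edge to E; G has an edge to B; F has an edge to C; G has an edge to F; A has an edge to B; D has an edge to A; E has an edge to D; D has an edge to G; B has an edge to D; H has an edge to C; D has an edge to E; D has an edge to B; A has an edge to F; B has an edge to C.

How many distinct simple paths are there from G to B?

18

G→B
G→C→A→B
G→C→A→F→E→D→B
G→C→D→A→B
G→C→D→B
G→C→F→E→D→A→B
G→C→F→E→D→B
G→D→A→B
... and 10 more.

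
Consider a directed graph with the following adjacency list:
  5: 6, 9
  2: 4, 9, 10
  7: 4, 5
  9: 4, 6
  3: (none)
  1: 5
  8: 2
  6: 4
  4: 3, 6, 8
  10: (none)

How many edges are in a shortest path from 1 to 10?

Distance 0: 1.
Distance 1: 5.
Distance 2: 6, 9.
Distance 3: 4.
Distance 4: 3, 8.
Distance 5: 2.
Distance 6: 10 — contains 10.

6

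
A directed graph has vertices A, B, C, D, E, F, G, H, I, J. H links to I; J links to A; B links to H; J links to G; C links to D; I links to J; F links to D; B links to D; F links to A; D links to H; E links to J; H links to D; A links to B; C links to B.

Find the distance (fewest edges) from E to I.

Distance 0: E.
Distance 1: J.
Distance 2: A, G.
Distance 3: B.
Distance 4: D, H.
Distance 5: I — contains I.

5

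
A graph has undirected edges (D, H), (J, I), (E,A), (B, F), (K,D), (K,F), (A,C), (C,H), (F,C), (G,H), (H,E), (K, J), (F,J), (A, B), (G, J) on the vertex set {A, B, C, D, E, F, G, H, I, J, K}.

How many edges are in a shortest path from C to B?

2

Distance 0: C.
Distance 1: A, F, H.
Distance 2: B, D, E, G, J, K — contains B.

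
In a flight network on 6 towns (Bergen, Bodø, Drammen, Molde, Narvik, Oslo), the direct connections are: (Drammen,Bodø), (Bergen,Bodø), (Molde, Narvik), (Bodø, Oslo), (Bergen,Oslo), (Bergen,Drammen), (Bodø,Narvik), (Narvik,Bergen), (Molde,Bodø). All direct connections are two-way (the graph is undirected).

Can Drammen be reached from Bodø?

Explore from Bodø.
Distance 1: reach Bergen, Drammen, Molde, Narvik, Oslo.
Found Drammen.

Yes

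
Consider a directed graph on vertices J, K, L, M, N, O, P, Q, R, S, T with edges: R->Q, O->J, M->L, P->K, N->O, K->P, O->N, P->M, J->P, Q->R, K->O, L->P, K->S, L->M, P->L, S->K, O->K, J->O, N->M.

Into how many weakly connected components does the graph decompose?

3

From J: component {J, K, L, M, N, O, P, S}.
From Q: component {Q, R}.
From T: component {T}.
That's 3 components.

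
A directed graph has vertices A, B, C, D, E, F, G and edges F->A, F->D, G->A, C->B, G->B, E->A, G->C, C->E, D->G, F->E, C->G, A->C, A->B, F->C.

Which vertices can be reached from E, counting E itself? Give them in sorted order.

A, B, C, E, G

Start at E.
Its neighbours: A.
Then their neighbours: B, C.
Then next layer: G.
Nothing further is reachable.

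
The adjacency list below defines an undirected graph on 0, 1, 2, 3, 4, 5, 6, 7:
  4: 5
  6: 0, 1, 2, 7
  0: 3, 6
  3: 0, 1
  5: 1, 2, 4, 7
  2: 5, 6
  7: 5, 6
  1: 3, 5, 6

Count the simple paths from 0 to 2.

0–3–1–5–2
0–3–1–5–7–6–2
0–3–1–6–2
0–3–1–6–7–5–2
0–6–1–5–2
0–6–2
0–6–7–5–2

7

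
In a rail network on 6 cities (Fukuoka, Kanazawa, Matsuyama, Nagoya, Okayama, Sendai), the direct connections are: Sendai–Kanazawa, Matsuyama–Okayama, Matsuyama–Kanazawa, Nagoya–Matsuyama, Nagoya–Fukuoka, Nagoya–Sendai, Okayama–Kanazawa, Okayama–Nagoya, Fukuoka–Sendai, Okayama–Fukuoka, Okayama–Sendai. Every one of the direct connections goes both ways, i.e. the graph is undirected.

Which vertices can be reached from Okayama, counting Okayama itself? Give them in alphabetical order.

Start at Okayama.
Its neighbours: Fukuoka, Kanazawa, Matsuyama, Nagoya, Sendai.
Every vertex is now reached.

Fukuoka, Kanazawa, Matsuyama, Nagoya, Okayama, Sendai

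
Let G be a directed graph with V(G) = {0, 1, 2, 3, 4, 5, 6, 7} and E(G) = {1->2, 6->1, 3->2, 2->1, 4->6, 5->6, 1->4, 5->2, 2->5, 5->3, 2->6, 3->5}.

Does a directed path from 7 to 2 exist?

7 has no outgoing edges, so nothing is reachable from it.

No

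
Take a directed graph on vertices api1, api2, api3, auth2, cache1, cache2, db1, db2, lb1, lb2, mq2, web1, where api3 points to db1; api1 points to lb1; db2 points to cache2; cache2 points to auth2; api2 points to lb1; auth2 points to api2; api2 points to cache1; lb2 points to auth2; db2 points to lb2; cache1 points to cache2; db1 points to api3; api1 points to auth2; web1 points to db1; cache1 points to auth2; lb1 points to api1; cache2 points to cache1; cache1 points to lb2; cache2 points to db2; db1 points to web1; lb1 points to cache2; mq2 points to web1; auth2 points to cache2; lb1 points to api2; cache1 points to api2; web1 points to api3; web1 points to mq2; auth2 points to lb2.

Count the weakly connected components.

2

From api1: component {api1, api2, auth2, cache1, cache2, db2, lb1, lb2}.
From api3: component {api3, db1, mq2, web1}.
That's 2 components.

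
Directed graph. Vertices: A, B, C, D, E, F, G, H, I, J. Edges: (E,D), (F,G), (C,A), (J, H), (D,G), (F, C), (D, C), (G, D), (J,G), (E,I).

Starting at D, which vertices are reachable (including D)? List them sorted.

Start at D.
Its neighbours: C, G.
Then their neighbours: A.
Nothing further is reachable.

A, C, D, G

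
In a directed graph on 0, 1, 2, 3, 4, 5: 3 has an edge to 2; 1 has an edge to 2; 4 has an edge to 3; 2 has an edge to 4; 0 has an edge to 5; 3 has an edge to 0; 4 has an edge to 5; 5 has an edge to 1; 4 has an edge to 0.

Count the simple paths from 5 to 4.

1

5→1→2→4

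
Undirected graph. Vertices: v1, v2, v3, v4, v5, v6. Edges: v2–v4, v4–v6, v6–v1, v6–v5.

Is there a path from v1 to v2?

Explore from v1.
Distance 1: reach v6.
Distance 2: reach v4, v5.
Distance 3: reach v2.
Found v2.

Yes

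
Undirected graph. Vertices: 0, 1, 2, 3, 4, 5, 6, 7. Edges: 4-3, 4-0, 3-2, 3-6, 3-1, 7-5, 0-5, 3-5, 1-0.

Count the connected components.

From 0: component {0, 1, 2, 3, 4, 5, 6, 7}.
That's 1 component.

1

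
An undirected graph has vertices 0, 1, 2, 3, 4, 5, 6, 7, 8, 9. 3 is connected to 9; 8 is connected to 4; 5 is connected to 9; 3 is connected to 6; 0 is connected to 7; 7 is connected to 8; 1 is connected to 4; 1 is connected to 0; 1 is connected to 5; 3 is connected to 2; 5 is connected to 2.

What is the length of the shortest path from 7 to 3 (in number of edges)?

Distance 0: 7.
Distance 1: 0, 8.
Distance 2: 1, 4.
Distance 3: 5.
Distance 4: 2, 9.
Distance 5: 3 — contains 3.

5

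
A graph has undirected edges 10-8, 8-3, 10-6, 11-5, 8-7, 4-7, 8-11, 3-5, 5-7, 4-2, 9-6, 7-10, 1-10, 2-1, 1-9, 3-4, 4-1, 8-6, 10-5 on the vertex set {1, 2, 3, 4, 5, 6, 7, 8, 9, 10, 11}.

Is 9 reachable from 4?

Explore from 4.
Distance 1: reach 1, 2, 3, 7.
Distance 2: reach 5, 8, 9, 10.
Found 9.

Yes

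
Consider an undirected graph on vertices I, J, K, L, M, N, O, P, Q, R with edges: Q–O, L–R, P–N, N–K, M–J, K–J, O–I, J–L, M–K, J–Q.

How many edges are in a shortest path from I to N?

5

Distance 0: I.
Distance 1: O.
Distance 2: Q.
Distance 3: J.
Distance 4: K, L, M.
Distance 5: N, R — contains N.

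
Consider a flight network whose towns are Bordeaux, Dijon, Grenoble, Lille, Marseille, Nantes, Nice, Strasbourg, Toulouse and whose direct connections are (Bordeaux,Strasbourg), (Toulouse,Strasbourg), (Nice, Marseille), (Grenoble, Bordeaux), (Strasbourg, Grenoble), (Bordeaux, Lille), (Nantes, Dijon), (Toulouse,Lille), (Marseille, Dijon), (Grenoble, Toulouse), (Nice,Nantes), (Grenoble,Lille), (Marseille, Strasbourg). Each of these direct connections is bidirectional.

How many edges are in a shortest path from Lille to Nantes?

5

Distance 0: Lille.
Distance 1: Bordeaux, Grenoble, Toulouse.
Distance 2: Strasbourg.
Distance 3: Marseille.
Distance 4: Dijon, Nice.
Distance 5: Nantes — contains Nantes.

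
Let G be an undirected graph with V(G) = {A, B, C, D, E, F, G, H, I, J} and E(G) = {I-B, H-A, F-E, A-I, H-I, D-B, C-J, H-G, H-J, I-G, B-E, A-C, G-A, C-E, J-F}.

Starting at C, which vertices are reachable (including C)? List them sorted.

Start at C.
Its neighbours: A, E, J.
Then their neighbours: B, F, G, H, I.
Then next layer: D.
Every vertex is now reached.

A, B, C, D, E, F, G, H, I, J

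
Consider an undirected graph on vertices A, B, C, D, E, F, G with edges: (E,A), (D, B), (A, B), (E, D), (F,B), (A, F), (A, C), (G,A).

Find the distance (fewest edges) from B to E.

Distance 0: B.
Distance 1: A, D, F.
Distance 2: C, E, G — contains E.

2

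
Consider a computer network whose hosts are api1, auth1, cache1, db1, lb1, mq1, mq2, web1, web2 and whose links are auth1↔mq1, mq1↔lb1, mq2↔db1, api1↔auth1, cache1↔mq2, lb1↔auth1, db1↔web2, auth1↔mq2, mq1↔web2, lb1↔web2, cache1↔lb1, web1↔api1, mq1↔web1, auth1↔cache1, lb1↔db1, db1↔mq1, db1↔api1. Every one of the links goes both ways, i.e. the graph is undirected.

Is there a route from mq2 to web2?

Yes

Explore from mq2.
Distance 1: reach auth1, cache1, db1.
Distance 2: reach api1, lb1, mq1, web2.
Found web2.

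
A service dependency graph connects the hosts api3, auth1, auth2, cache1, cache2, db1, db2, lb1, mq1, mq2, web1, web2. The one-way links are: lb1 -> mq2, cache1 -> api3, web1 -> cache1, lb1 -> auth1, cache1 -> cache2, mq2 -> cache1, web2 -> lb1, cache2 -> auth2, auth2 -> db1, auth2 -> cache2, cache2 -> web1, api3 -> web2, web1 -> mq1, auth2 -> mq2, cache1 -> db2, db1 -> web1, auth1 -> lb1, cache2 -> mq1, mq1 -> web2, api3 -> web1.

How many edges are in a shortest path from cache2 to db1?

2

Distance 0: cache2.
Distance 1: auth2, mq1, web1.
Distance 2: cache1, db1, mq2, web2 — contains db1.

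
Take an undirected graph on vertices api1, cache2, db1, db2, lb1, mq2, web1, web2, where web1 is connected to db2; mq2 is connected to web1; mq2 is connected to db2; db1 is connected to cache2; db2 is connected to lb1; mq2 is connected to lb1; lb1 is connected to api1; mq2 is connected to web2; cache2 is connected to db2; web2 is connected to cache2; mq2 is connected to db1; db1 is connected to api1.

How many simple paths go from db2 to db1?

db2–cache2–db1
db2–cache2–web2–mq2–db1
db2–cache2–web2–mq2–lb1–api1–db1
db2–lb1–api1–db1
db2–lb1–mq2–db1
db2–lb1–mq2–web2–cache2–db1
db2–mq2–db1
db2–mq2–lb1–api1–db1
db2–mq2–web2–cache2–db1
db2–web1–mq2–db1
db2–web1–mq2–lb1–api1–db1
db2–web1–mq2–web2–cache2–db1

12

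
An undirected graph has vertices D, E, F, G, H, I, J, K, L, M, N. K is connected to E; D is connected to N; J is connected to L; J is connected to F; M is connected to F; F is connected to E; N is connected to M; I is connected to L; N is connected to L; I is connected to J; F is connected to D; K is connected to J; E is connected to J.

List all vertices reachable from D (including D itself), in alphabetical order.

Start at D.
Its neighbours: F, N.
Then their neighbours: E, J, L, M.
Then next layer: I, K.
Nothing further is reachable.

D, E, F, I, J, K, L, M, N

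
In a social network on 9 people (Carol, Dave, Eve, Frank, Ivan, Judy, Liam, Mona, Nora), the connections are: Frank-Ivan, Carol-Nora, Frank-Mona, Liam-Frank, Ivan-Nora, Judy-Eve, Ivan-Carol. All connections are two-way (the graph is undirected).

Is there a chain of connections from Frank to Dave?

Explore from Frank.
Distance 1: reach Ivan, Liam, Mona.
Distance 2: reach Carol, Nora.
The search is exhausted without reaching Dave; it lies in a different component.

No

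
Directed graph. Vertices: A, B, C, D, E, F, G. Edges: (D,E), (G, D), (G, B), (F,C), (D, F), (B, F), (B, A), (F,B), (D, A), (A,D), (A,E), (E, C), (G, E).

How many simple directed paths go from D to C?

D→A→E→C
D→E→C
D→F→B→A→E→C
D→F→C

4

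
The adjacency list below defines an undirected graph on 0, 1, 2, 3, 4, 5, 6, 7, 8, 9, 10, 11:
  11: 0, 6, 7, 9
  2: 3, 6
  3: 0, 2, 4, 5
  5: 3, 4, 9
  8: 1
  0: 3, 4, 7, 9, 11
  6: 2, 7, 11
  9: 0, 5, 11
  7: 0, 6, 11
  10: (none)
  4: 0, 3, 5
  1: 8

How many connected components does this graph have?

3

From 0: component {0, 2, 3, 4, 5, 6, 7, 9, 11}.
From 1: component {1, 8}.
From 10: component {10}.
That's 3 components.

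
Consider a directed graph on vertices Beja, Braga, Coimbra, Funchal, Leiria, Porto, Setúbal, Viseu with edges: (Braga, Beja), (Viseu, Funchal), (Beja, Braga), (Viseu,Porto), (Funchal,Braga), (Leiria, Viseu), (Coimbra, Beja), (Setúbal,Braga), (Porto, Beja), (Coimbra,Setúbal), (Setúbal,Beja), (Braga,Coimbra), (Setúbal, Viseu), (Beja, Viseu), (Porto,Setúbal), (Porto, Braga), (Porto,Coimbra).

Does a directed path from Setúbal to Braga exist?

Yes

Explore from Setúbal.
Distance 1: reach Beja, Braga, Viseu.
Found Braga.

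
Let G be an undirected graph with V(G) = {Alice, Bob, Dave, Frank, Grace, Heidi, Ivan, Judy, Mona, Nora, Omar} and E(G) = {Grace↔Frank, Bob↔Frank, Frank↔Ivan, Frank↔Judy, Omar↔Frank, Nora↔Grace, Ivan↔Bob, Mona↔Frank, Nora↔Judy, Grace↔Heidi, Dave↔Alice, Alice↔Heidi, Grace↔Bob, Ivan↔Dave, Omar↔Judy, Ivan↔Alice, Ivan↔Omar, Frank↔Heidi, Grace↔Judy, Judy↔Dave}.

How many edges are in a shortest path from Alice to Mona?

Distance 0: Alice.
Distance 1: Dave, Heidi, Ivan.
Distance 2: Bob, Frank, Grace, Judy, Omar.
Distance 3: Mona, Nora — contains Mona.

3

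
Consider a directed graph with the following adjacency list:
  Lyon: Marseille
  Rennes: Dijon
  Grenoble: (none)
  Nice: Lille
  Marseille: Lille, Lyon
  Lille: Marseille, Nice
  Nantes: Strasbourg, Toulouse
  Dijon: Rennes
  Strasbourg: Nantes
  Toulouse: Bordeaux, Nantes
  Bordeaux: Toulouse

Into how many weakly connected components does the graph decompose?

4

From Bordeaux: component {Bordeaux, Nantes, Strasbourg, Toulouse}.
From Dijon: component {Dijon, Rennes}.
From Grenoble: component {Grenoble}.
From Lille: component {Lille, Lyon, Marseille, Nice}.
That's 4 components.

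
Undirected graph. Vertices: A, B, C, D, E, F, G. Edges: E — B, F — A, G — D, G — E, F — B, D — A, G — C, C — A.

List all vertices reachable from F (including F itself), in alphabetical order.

Start at F.
Its neighbours: A, B.
Then their neighbours: C, D, E.
Then next layer: G.
Every vertex is now reached.

A, B, C, D, E, F, G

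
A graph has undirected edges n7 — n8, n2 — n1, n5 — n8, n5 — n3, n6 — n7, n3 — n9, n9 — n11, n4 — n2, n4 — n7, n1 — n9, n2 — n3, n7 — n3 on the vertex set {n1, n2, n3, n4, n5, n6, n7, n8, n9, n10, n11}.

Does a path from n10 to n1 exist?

No

n10 has no edges, so nothing is reachable from it.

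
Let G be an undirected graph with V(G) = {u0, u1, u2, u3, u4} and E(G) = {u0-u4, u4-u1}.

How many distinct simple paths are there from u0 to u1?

u0–u4–u1

1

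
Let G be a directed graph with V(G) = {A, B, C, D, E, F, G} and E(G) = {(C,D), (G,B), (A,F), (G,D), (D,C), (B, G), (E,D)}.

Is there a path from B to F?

No

Explore from B.
Distance 1: reach G.
Distance 2: reach D.
Distance 3: reach C.
The search from B is exhausted; no directed path reaches F.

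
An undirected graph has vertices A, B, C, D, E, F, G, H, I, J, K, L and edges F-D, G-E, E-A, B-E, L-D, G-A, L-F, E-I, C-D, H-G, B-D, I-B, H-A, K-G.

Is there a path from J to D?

J has no edges, so nothing is reachable from it.

No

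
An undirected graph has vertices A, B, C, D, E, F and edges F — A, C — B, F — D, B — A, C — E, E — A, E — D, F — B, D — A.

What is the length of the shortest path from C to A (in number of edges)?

2

Distance 0: C.
Distance 1: B, E.
Distance 2: A, D, F — contains A.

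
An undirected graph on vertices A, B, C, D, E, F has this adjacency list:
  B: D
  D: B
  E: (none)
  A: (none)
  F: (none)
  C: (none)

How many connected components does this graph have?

5

From A: component {A}.
From B: component {B, D}.
From C: component {C}.
From E: component {E}.
From F: component {F}.
That's 5 components.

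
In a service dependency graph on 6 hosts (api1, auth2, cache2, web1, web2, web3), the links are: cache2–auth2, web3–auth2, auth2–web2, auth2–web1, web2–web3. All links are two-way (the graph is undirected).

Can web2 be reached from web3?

Explore from web3.
Distance 1: reach auth2, web2.
Found web2.

Yes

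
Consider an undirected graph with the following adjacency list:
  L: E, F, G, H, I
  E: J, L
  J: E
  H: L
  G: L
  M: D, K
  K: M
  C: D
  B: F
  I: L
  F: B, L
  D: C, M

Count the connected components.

From B: component {B, E, F, G, H, I, J, L}.
From C: component {C, D, K, M}.
That's 2 components.

2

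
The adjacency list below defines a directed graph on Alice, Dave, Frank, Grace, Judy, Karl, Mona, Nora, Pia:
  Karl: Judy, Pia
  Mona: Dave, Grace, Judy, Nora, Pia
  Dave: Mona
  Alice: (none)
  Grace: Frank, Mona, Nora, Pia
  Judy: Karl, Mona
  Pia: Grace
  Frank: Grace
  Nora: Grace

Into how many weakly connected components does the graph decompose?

2

From Alice: component {Alice}.
From Dave: component {Dave, Frank, Grace, Judy, Karl, Mona, Nora, Pia}.
That's 2 components.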